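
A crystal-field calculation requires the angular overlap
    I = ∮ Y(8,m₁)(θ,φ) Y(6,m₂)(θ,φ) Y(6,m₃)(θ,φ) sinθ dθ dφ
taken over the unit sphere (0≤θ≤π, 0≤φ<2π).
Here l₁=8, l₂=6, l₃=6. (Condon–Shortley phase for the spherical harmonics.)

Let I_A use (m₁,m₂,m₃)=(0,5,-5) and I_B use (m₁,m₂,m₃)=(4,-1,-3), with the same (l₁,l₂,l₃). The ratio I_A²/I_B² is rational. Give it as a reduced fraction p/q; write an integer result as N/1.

55/7

l's match ⇒ only the (l;m) 3-j factors differ between A and B.
A: triangle coeff Δ(8,6,6) = 1/1309458150; Σ_t [7,8]: t=7:−1/609638400 t=8:+1/9754214400 = -1/650280960; (3j)²=275/58786 [(8 6 6; 0 5 -5)], sign=+1
B: triangle coeff Δ(8,6,6) = 1/1309458150; Σ_t [1,4]: t=1:−1/87091200 t=2:+1/12441600 t=3:−1/14515200 t=4:+1/139345920 = 1/139345920; (3j)²=5/8398 [(8 6 6; 4 -1 -3)], sign=-1
I_A²/I_B² = (275/58786)/(5/8398) = 55/7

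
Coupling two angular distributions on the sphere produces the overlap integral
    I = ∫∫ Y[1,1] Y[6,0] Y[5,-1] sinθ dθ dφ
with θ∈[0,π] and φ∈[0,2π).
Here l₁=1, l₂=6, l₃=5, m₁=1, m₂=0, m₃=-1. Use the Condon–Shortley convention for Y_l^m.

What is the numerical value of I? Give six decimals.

m-sum 0 ✓  L=12 even ✓  5≤5≤7 ✓
Π(2lᵢ+1) = 3×13×11 = 429
triangle coeff Δ(1,6,5) = 1/858
Σ_t [1,1]: t=1:−1/14400 = -1/14400
(3j)²=6/143 [(1 6 5; 0 0 0)], sign=+1
Σ_t [0,0]: t=0:+1/34560 = 1/34560
(3j)²=5/286 [(1 6 5; 1 0 -1)], sign=+1
⇒ 4πI² = 45/143
I = (+1)√(45/143/(4π)) = 0.15824621

0.158246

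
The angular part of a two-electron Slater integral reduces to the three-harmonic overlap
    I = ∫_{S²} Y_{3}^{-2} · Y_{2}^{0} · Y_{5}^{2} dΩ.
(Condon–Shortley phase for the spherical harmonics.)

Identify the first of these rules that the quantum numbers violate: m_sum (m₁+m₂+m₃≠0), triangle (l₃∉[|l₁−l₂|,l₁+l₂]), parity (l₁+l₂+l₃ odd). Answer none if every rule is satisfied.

Σmᵢ = 0  ✓
l₃∈[|l₁−l₂|,l₁+l₂]=[1,5], have l₃=5  ✓
Σlᵢ = 10 ⇒ even  ✓

none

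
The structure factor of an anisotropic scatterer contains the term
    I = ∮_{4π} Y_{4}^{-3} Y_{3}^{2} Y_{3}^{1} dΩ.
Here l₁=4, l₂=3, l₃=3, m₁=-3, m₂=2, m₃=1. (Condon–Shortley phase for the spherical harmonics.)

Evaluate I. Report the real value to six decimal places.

-0.095955

Checks pass: Σm=0; 10 even; l₃=3∈[1,7].
(2·4+1)(2·3+1)(2·3+1) = 441
Δ: 4! 4! 2! / 11! → 1/34650
sum: t=1:−1/72 t=2:+1/16 t=3:−1/72 = 5/144
3j²(4 3 3; 0 0 0) = Δ·Π!·Σ² = 2/77  (sign -1)
sum: t=3:−1/288 t=4:+1/144 = 1/288
3j²(4 3 3; -3 2 1) = Δ·Π!·Σ² = 1/99  (sign +1)
combine: 4πI² = 441·2/77·1/99 = 14/121
take √, sign -1: I = -0.09595473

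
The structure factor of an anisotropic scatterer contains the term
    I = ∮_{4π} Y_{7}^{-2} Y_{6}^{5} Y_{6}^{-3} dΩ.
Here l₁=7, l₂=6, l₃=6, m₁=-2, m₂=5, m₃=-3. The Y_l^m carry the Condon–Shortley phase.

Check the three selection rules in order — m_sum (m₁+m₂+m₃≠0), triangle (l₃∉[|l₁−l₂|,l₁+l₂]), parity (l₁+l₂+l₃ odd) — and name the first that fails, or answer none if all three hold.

parity

azimuthal sum: -2 + 5 − 3 = 0  ✓
1 ≤ 6 ≤ 13 (triangle on l)  ✓
L = 7 + 6 + 6 = 19 (odd)  ✗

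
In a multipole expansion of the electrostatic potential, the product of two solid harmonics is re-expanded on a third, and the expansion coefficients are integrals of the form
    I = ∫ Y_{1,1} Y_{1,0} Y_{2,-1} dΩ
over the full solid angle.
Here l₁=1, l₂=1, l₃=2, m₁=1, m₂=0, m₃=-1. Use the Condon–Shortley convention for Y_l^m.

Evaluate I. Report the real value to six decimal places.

m-sum 0 ✓  L=4 even ✓  0≤2≤2 ✓
Π(2lᵢ+1) = 3×3×5 = 45
triangle coeff Δ(1,1,2) = 1/30
Σ_t [0,0]: t=0:+1/1 = 1/1
(3j)²=2/15 [(1 1 2; 0 0 0)], sign=+1
Σ_t [0,0]: t=0:+1/2 = 1/2
(3j)²=1/10 [(1 1 2; 1 0 -1)], sign=-1
⇒ 4πI² = 3/5
I = (-1)√(3/5/(4π)) = -0.21850969

-0.218510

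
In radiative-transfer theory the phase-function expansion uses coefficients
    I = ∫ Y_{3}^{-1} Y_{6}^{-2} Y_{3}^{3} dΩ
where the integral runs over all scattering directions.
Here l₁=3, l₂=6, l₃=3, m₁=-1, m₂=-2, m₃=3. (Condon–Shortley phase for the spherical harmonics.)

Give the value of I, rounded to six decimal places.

0.062728

m-sum 0 ✓  L=12 even ✓  3≤3≤9 ✓
Π(2lᵢ+1) = 7×13×7 = 637
triangle coeff Δ(3,6,3) = 1/12012
Σ_t [3,3]: t=3:−1/1296 = -1/1296
(3j)²=100/3003 [(3 6 3; 0 0 0)], sign=+1
Σ_t [4,4]: t=4:+1/34560 = 1/34560
(3j)²=1/429 [(3 6 3; -1 -2 3)], sign=+1
⇒ 4πI² = 700/14157
I = (+1)√(700/14157/(4π)) = 0.06272757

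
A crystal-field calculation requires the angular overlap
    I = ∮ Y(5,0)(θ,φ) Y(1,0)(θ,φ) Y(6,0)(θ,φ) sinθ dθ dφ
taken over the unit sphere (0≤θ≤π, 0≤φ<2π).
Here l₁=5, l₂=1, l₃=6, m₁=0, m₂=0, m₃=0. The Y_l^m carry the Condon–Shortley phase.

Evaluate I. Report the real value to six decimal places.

0.245154

m-sum 0 ✓  L=12 even ✓  4≤6≤6 ✓
Π(2lᵢ+1) = 11×3×13 = 429
triangle coeff Δ(5,1,6) = 1/858
Σ_t [0,0]: t=0:+1/14400 = 1/14400
(3j)²=6/143 [(5 1 6; 0 0 0)], sign=+1
(m-triple is (0,0,0) — same symbol as above.)
⇒ 4πI² = 108/143
I = (+1)√(108/143/(4π)) = 0.24515397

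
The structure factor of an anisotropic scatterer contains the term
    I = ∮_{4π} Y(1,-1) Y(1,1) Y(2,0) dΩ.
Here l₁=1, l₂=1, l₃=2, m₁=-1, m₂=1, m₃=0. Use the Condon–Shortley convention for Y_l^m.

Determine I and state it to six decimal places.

m-sum 0 ✓  L=4 even ✓  0≤2≤2 ✓
Π(2lᵢ+1) = 3×3×5 = 45
triangle coeff Δ(1,1,2) = 1/30
Σ_t [0,0]: t=0:+1/1 = 1/1
(3j)²=2/15 [(1 1 2; 0 0 0)], sign=+1
Σ_t [0,0]: t=0:+1/4 = 1/4
(3j)²=1/30 [(1 1 2; -1 1 0)], sign=+1
⇒ 4πI² = 1/5
I = (+1)√(1/5/(4π)) = 0.12615663

0.126157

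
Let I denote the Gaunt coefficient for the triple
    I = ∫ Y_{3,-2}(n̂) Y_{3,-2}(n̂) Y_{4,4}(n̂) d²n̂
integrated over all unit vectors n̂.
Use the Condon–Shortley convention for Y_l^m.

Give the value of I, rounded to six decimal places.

0.214561

m-sum 0 ✓  L=10 even ✓  0≤4≤6 ✓
Π(2lᵢ+1) = 7×7×9 = 441
triangle coeff Δ(3,3,4) = 1/34650
Σ_t [0,2]: t=0:+1/72 t=1:−1/16 t=2:+1/72 = -5/144
(3j)²=2/77 [(3 3 4; 0 0 0)], sign=-1
Σ_t [1,1]: t=1:−1/576 = -1/576
(3j)²=5/99 [(3 3 4; -2 -2 4)], sign=-1
⇒ 4πI² = 70/121
I = (+1)√(70/121/(4π)) = 0.21456131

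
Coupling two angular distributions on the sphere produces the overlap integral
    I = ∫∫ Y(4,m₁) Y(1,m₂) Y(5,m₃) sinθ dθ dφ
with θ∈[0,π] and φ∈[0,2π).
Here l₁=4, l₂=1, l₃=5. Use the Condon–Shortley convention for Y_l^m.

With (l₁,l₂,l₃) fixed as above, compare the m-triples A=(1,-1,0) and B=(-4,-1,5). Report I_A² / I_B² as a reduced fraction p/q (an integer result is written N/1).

l's match ⇒ only the (l;m) 3-j factors differ between A and B.
A: triangle coeff Δ(4,1,5) = 1/495; Σ_t [0,0]: t=0:+1/1440 = 1/1440; (3j)²=2/99 [(4 1 5; 1 -1 0)], sign=-1
B: triangle coeff Δ(4,1,5) = 1/495; Σ_t [0,0]: t=0:+1/80640 = 1/80640; (3j)²=1/11 [(4 1 5; -4 -1 5)], sign=+1
I_A²/I_B² = (2/99)/(1/11) = 2/9

2/9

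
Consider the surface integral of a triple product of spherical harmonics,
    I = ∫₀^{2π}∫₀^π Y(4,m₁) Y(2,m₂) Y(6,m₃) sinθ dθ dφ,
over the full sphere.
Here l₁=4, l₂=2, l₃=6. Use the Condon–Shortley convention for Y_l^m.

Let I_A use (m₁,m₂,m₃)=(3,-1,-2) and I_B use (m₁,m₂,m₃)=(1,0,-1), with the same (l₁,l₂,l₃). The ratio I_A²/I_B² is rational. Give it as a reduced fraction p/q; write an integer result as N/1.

Shared (l₁,l₂,l₃)=(4,2,6): N and (l;000)² cancel in I_A²/I_B².
A: Δ = 0!·8!·4!/13! = 1/6435; Racah Σ t=0..0: t=0:+1/30240 = 1/30240; ⇒ 3j(4 2 6; 3 -1 -2)² = 32/6435, sgn +1
B: Δ = 0!·8!·4!/13! = 1/6435; Racah Σ t=0..0: t=0:+1/2880 = 1/2880; ⇒ 3j(4 2 6; 1 0 -1)² = 14/429, sgn -1
I_A²/I_B² = (32/6435)/(14/429) = 16/105

16/105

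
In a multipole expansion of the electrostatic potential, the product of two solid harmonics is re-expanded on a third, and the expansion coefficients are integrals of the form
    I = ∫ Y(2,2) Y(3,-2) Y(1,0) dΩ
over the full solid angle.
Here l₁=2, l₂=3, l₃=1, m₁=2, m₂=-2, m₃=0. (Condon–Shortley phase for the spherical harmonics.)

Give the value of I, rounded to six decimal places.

Rules hold: Σm=0, L=6 even, 1≤1≤5.
N = 5·7·3 = 105
Δ = 4!·0!·2!/7! = 1/105
Racah Σ t=2..2: t=2:+1/4 = 1/4
⇒ 3j(2 3 1; 0 0 0)² = 3/35, sgn -1
Racah Σ t=0..0: t=0:+1/24 = 1/24
⇒ 3j(2 3 1; 2 -2 0)² = 1/21, sgn -1
4πI² = N·(3j₀)²·(3jₘ)² = 3/7
I = +1·√(0.428571/4π) = 0.18467439

0.184674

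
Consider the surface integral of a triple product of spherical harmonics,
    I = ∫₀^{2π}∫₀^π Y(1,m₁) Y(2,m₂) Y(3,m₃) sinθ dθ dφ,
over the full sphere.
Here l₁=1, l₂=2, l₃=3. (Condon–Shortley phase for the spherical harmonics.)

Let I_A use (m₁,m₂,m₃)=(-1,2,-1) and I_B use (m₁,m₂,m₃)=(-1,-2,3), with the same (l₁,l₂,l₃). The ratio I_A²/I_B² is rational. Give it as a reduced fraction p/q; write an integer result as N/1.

l's match ⇒ only the (l;m) 3-j factors differ between A and B.
A: triangle coeff Δ(1,2,3) = 1/105; Σ_t [0,0]: t=0:+1/48 = 1/48; (3j)²=1/105 [(1 2 3; -1 2 -1)], sign=+1
B: triangle coeff Δ(1,2,3) = 1/105; Σ_t [0,0]: t=0:+1/48 = 1/48; (3j)²=1/7 [(1 2 3; -1 -2 3)], sign=+1
I_A²/I_B² = (1/105)/(1/7) = 1/15

1/15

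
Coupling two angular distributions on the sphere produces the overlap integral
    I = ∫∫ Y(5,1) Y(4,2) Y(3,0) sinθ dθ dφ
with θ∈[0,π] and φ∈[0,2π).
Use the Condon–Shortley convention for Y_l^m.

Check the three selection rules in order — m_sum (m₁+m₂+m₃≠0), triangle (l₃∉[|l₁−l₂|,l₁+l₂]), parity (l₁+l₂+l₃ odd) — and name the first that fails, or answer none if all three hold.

m_sum

m₁+m₂+m₃ = 1 + 2 + 0 = 3  ✗
triangle: |5−4|=1 ≤ l₃=3 ≤ 5+4=9
parity: l₁+l₂+l₃ = 12 is even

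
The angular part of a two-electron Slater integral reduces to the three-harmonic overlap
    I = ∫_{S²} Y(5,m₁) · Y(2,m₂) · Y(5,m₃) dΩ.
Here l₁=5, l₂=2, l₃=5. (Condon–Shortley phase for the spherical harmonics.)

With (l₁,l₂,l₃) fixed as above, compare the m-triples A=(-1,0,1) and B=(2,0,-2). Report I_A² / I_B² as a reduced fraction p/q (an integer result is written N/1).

9/4

Shared (l₁,l₂,l₃)=(5,2,5): N and (l;000)² cancel in I_A²/I_B².
A: Δ = 2!·8!·2!/13! = 1/38610; Racah Σ t=0..2: t=0:+1/5760 t=1:−1/720 t=2:+1/2304 = -1/1280; ⇒ 3j(5 2 5; -1 0 1)² = 27/1430, sgn -1
B: Δ = 2!·8!·2!/13! = 1/38610; Racah Σ t=0..2: t=0:+1/2880 t=1:−1/1440 t=2:+1/20160 = -1/3360; ⇒ 3j(5 2 5; 2 0 -2)² = 6/715, sgn +1
I_A²/I_B² = (27/1430)/(6/715) = 9/4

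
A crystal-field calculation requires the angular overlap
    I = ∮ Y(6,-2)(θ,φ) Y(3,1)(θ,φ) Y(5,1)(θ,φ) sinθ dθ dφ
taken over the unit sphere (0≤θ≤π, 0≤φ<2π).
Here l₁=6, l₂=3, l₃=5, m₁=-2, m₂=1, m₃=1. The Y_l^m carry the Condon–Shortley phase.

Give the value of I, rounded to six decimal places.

0.134828

Rules hold: Σm=0, L=14 even, 3≤5≤9.
N = 13·7·11 = 1001
Δ = 4!·8!·2!/15! = 1/675675
Racah Σ t=1..3: t=1:−1/8640 t=2:+1/2304 t=3:−1/8640 = 7/34560
⇒ 3j(6 3 5; 0 0 0)² = 7/429, sgn -1
Racah Σ t=2..4: t=2:+1/11520 t=3:−1/4320 t=4:+1/27648 = -1/9216
⇒ 3j(6 3 5; -2 1 1)² = 2/143, sgn -1
4πI² = N·(3j₀)²·(3jₘ)² = 98/429
I = +1·√(0.228438/4π) = 0.13482780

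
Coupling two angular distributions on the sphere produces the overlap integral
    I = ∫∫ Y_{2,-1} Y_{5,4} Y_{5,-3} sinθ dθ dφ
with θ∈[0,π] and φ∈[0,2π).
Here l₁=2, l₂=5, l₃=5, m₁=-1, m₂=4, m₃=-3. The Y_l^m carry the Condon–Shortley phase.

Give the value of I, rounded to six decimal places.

0.196098

Checks pass: Σm=0; 12 even; l₃=5∈[3,7].
(2·2+1)(2·5+1)(2·5+1) = 605
Δ: 2! 2! 8! / 13! → 1/38610
sum: t=0:+1/2880 t=1:−1/576 t=2:+1/2880 = -1/960
3j²(2 5 5; 0 0 0) = Δ·Π!·Σ² = 10/429  (sign +1)
sum: t=1:−1/80640 t=2:+1/10080 = 1/11520
3j²(2 5 5; -1 4 -3) = Δ·Π!·Σ² = 49/1430  (sign +1)
combine: 4πI² = 605·10/429·49/1430 = 245/507
take √, sign +1: I = 0.19609844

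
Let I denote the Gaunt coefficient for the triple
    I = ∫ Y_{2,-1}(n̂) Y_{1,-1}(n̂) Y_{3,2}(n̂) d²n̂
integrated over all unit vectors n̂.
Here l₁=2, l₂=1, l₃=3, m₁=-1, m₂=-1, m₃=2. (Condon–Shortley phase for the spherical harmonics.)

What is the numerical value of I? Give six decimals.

Checks pass: Σm=0; 6 even; l₃=3∈[1,3].
(2·2+1)(2·1+1)(2·3+1) = 105
Δ: 0! 4! 2! / 7! → 1/105
sum: t=0:+1/4 = 1/4
3j²(2 1 3; 0 0 0) = Δ·Π!·Σ² = 3/35  (sign -1)
sum: t=0:+1/12 = 1/12
3j²(2 1 3; -1 -1 2) = Δ·Π!·Σ² = 2/21  (sign -1)
combine: 4πI² = 105·3/35·2/21 = 6/7
take √, sign +1: I = 0.26116903

0.261169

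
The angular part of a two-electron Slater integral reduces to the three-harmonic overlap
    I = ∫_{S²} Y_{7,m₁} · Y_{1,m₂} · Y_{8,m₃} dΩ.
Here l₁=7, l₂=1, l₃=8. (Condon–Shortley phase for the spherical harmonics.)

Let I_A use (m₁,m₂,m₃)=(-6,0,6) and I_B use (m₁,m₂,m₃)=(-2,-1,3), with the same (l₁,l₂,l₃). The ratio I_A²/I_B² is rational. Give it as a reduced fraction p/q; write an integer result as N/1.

Shared (l₁,l₂,l₃)=(7,1,8): N and (l;000)² cancel in I_A²/I_B².
A: Δ = 0!·14!·2!/17! = 1/2040; Racah Σ t=0..0: t=0:+1/6227020800 = 1/6227020800; ⇒ 3j(7 1 8; -6 0 6)² = 7/510, sgn +1
B: Δ = 0!·14!·2!/17! = 1/2040; Racah Σ t=0..0: t=0:+1/87091200 = 1/87091200; ⇒ 3j(7 1 8; -2 -1 3)² = 11/408, sgn -1
I_A²/I_B² = (7/510)/(11/408) = 28/55

28/55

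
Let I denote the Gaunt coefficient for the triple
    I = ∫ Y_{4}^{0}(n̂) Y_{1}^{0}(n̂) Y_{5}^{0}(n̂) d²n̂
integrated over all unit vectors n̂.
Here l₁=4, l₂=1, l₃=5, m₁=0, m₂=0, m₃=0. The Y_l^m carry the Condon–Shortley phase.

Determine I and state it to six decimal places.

Rules hold: Σm=0, L=10 even, 3≤5≤5.
N = 9·3·11 = 297
Δ = 0!·8!·2!/11! = 1/495
Racah Σ t=0..0: t=0:+1/576 = 1/576
⇒ 3j(4 1 5; 0 0 0)² = 5/99, sgn -1
(m-triple is (0,0,0) — same symbol as above.)
4πI² = N·(3j₀)²·(3jₘ)² = 25/33
I = +1·√(0.757576/4π) = 0.24553200

0.245532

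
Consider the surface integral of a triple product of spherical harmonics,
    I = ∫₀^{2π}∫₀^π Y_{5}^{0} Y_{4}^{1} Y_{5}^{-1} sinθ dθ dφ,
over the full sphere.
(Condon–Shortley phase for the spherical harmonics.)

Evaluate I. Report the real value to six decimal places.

-0.053153

m-sum 0 ✓  L=14 even ✓  1≤5≤9 ✓
Π(2lᵢ+1) = 11×9×11 = 1089
triangle coeff Δ(5,4,5) = 1/3153150
Σ_t [0,4]: t=0:+1/69120 t=1:−1/1728 t=2:+1/576 t=3:−1/1728 t=4:+1/69120 = 7/11520
(3j)²=2/143 [(5 4 5; 0 0 0)], sign=-1
Σ_t [1,4]: t=1:−1/6912 t=2:+1/864 t=3:−1/1152 t=4:+1/17280 = 7/34560
(3j)²=1/429 [(5 4 5; 0 1 -1)], sign=+1
⇒ 4πI² = 6/169
I = (-1)√(6/169/(4π)) = -0.05315295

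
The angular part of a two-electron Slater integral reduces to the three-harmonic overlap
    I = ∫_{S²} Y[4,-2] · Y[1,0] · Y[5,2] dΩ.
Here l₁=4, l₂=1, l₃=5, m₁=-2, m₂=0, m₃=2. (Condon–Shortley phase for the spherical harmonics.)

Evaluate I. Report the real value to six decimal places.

m-sum 0 ✓  L=10 even ✓  3≤5≤5 ✓
Π(2lᵢ+1) = 9×3×11 = 297
triangle coeff Δ(4,1,5) = 1/495
Σ_t [0,0]: t=0:+1/576 = 1/576
(3j)²=5/99 [(4 1 5; 0 0 0)], sign=-1
Σ_t [0,0]: t=0:+1/1440 = 1/1440
(3j)²=7/165 [(4 1 5; -2 0 2)], sign=-1
⇒ 4πI² = 7/11
I = (+1)√(7/11/(4π)) = 0.22503380

0.225034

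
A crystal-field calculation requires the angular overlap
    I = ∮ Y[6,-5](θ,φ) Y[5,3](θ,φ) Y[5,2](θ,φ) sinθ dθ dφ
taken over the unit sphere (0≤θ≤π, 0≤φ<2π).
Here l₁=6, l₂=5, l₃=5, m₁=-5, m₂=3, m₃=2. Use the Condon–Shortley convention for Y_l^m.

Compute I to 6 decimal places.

m-sum 0 ✓  L=16 even ✓  1≤5≤11 ✓
Π(2lᵢ+1) = 13×11×11 = 1573
triangle coeff Δ(6,5,5) = 1/28588560
Σ_t [1,5]: t=1:−1/345600 t=2:+1/13824 t=3:−1/5184 t=4:+1/13824 t=5:−1/345600 = -7/129600
(3j)²=80/7293 [(6 5 5; 0 0 0)], sign=+1
Σ_t [5,6]: t=5:−1/518400 t=6:+1/345600 = 1/1036800
(3j)²=7/2210 [(6 5 5; -5 3 2)], sign=-1
⇒ 4πI² = 616/11271
I = (-1)√(616/11271/(4π)) = -0.06594839

-0.065948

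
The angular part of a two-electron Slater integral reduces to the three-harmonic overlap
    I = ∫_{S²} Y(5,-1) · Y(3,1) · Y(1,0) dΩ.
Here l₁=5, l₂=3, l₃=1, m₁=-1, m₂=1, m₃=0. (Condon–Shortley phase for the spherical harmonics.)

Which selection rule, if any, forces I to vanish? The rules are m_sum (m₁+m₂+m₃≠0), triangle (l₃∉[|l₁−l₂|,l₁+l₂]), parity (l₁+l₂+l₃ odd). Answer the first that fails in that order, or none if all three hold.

Σmᵢ = 0  ✓
l₃∈[|l₁−l₂|,l₁+l₂]=[2,8], have l₃=1  ✗
Σlᵢ = 9 ⇒ odd

triangle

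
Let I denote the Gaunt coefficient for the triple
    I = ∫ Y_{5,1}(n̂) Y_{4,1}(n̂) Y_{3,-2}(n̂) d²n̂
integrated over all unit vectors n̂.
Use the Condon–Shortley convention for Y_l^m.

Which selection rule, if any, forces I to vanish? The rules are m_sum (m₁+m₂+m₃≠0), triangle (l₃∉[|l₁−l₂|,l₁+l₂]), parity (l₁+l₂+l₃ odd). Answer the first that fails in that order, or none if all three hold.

Σmᵢ = 0  ✓
l₃∈[|l₁−l₂|,l₁+l₂]=[1,9], have l₃=3  ✓
Σlᵢ = 12 ⇒ even  ✓

none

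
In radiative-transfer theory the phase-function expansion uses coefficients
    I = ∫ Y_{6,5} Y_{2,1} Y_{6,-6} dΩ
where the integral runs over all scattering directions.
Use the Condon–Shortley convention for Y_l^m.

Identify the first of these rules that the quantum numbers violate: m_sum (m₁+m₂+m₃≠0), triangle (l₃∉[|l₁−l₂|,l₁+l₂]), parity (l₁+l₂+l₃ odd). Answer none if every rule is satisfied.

none

azimuthal sum: 5 + 1 − 6 = 0  ✓
4 ≤ 6 ≤ 8 (triangle on l)  ✓
L = 6 + 2 + 6 = 14 (even)  ✓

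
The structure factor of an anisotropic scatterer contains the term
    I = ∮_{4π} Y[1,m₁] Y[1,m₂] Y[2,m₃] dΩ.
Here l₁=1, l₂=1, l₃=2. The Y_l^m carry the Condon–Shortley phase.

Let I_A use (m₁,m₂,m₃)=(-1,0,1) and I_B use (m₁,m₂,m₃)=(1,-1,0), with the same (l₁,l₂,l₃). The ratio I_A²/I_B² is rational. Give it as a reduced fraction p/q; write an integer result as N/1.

3/1

Shared (l₁,l₂,l₃)=(1,1,2): N and (l;000)² cancel in I_A²/I_B².
A: Δ = 0!·2!·2!/5! = 1/30; Racah Σ t=0..0: t=0:+1/2 = 1/2; ⇒ 3j(1 1 2; -1 0 1)² = 1/10, sgn -1
B: Δ = 0!·2!·2!/5! = 1/30; Racah Σ t=0..0: t=0:+1/4 = 1/4; ⇒ 3j(1 1 2; 1 -1 0)² = 1/30, sgn +1
I_A²/I_B² = (1/10)/(1/30) = 3/1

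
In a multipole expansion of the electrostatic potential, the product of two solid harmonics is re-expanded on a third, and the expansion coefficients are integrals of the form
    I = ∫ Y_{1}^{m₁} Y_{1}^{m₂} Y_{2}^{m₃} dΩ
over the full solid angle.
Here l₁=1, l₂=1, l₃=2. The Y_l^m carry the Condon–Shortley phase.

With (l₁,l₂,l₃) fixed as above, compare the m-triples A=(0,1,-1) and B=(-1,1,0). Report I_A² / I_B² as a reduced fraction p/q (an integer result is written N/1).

Shared (l₁,l₂,l₃)=(1,1,2): N and (l;000)² cancel in I_A²/I_B².
A: Δ = 0!·2!·2!/5! = 1/30; Racah Σ t=0..0: t=0:+1/2 = 1/2; ⇒ 3j(1 1 2; 0 1 -1)² = 1/10, sgn -1
B: Δ = 0!·2!·2!/5! = 1/30; Racah Σ t=0..0: t=0:+1/4 = 1/4; ⇒ 3j(1 1 2; -1 1 0)² = 1/30, sgn +1
I_A²/I_B² = (1/10)/(1/30) = 3/1

3/1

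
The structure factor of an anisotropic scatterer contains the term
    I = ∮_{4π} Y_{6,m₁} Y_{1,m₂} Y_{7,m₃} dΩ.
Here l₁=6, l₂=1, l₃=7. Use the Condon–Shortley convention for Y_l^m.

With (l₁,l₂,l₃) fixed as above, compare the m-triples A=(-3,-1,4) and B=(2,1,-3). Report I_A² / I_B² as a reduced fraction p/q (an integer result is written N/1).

11/9

l's match ⇒ only the (l;m) 3-j factors differ between A and B.
A: triangle coeff Δ(6,1,7) = 1/1365; Σ_t [0,0]: t=0:+1/4354560 = 1/4354560; (3j)²=11/273 [(6 1 7; -3 -1 4)], sign=-1
B: triangle coeff Δ(6,1,7) = 1/1365; Σ_t [0,0]: t=0:+1/1935360 = 1/1935360; (3j)²=3/91 [(6 1 7; 2 1 -3)], sign=+1
I_A²/I_B² = (11/273)/(3/91) = 11/9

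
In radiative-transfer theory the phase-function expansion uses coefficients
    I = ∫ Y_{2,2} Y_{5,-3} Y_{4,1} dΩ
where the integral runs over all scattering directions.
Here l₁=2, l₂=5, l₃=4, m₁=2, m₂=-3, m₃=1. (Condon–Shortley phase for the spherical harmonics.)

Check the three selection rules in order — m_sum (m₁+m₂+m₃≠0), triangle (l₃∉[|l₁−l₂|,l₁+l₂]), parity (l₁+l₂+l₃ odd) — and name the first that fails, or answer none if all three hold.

parity

azimuthal sum: 2 − 3 + 1 = 0  ✓
3 ≤ 4 ≤ 7 (triangle on l)  ✓
L = 2 + 5 + 4 = 11 (odd)  ✗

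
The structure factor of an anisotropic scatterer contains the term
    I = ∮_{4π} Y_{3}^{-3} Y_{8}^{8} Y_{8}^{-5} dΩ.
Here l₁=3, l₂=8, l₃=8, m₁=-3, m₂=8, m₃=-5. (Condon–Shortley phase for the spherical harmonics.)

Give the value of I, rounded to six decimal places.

0.000000

Σlᵢ=19 odd — θ-integrand is odd under cosθ→−cosθ; I=0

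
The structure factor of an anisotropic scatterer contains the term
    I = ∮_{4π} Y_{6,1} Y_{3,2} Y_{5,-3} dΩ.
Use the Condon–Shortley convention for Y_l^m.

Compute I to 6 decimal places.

0.166435

Checks pass: Σm=0; 14 even; l₃=5∈[3,9].
(2·6+1)(2·3+1)(2·5+1) = 1001
Δ: 4! 8! 2! / 15! → 1/675675
sum: t=1:−1/8640 t=2:+1/2304 t=3:−1/8640 = 7/34560
3j²(6 3 5; 0 0 0) = Δ·Π!·Σ² = 7/429  (sign -1)
sum: t=3:−1/17280 t=4:+1/120960 = -1/20160
3j²(6 3 5; 1 2 -3) = Δ·Π!·Σ² = 64/3003  (sign -1)
combine: 4πI² = 1001·7/429·64/3003 = 448/1287
take √, sign +1: I = 0.16643505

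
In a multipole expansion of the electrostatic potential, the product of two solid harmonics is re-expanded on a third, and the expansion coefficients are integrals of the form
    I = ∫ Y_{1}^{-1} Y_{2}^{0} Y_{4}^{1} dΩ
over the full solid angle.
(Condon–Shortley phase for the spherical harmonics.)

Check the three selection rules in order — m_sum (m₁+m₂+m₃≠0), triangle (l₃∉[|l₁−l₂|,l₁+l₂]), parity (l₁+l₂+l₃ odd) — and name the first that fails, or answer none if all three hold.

Σmᵢ = 0  ✓
l₃∈[|l₁−l₂|,l₁+l₂]=[1,3], have l₃=4  ✗
Σlᵢ = 7 ⇒ odd

triangle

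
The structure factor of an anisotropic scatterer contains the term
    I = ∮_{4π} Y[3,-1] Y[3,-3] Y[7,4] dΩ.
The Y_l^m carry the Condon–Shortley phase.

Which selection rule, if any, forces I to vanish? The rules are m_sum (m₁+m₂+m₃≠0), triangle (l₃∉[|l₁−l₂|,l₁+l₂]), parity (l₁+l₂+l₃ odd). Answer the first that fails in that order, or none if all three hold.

triangle

Σmᵢ = 0  ✓
l₃∈[|l₁−l₂|,l₁+l₂]=[0,6], have l₃=7  ✗
Σlᵢ = 13 ⇒ odd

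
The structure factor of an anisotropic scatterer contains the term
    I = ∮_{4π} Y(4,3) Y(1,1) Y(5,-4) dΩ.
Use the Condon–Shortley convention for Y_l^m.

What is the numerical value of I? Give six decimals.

Rules hold: Σm=0, L=10 even, 3≤5≤5.
N = 9·3·11 = 297
Δ = 0!·8!·2!/11! = 1/495
Racah Σ t=0..0: t=0:+1/576 = 1/576
⇒ 3j(4 1 5; 0 0 0)² = 5/99, sgn -1
Racah Σ t=0..0: t=0:+1/10080 = 1/10080
⇒ 3j(4 1 5; 3 1 -4)² = 4/55, sgn -1
4πI² = N·(3j₀)²·(3jₘ)² = 12/11
I = +1·√(1.09091/4π) = 0.29463840

0.294638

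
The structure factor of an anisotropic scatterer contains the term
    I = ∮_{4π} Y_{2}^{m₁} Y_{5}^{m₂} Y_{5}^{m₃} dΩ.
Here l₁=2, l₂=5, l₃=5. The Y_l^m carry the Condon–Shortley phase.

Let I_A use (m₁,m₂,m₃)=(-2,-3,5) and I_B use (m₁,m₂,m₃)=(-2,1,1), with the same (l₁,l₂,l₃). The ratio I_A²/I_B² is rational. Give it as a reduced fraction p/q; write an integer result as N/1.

1/5

l's match ⇒ only the (l;m) 3-j factors differ between A and B.
A: triangle coeff Δ(2,5,5) = 1/38610; Σ_t [2,2]: t=2:+1/161280 = 1/161280; (3j)²=1/143 [(2 5 5; -2 -3 5)], sign=+1
B: triangle coeff Δ(2,5,5) = 1/38610; Σ_t [2,2]: t=2:+1/2304 = 1/2304; (3j)²=5/143 [(2 5 5; -2 1 1)], sign=+1
I_A²/I_B² = (1/143)/(5/143) = 1/5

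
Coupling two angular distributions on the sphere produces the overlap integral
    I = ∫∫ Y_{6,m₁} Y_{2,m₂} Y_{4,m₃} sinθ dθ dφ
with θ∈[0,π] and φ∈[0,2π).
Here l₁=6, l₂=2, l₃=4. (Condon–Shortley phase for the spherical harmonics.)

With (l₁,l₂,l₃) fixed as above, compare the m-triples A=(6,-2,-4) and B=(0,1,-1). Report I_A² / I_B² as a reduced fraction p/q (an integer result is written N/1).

33/8

Shared (l₁,l₂,l₃)=(6,2,4): N and (l;000)² cancel in I_A²/I_B².
A: Δ = 4!·8!·0!/13! = 1/6435; Racah Σ t=0..0: t=0:+1/967680 = 1/967680; ⇒ 3j(6 2 4; 6 -2 -4)² = 1/13, sgn +1
B: Δ = 4!·8!·0!/13! = 1/6435; Racah Σ t=3..3: t=3:−1/4320 = -1/4320; ⇒ 3j(6 2 4; 0 1 -1)² = 8/429, sgn +1
I_A²/I_B² = (1/13)/(8/429) = 33/8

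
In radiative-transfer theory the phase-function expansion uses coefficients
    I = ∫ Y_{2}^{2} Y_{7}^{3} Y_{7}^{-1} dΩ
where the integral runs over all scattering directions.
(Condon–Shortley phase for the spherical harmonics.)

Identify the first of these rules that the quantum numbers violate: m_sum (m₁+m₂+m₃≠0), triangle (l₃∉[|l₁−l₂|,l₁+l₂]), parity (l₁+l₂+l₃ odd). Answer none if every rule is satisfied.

m_sum

Σmᵢ = 4  ✗
l₃∈[|l₁−l₂|,l₁+l₂]=[5,9], have l₃=7
Σlᵢ = 16 ⇒ even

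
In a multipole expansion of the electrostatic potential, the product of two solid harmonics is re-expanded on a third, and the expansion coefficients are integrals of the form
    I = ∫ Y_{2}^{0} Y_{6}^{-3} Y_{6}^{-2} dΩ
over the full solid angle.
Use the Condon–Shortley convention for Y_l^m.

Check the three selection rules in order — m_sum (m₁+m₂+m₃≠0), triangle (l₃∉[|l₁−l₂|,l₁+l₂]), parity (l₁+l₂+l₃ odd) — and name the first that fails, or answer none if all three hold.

m₁+m₂+m₃ = 0 − 3 − 2 = -5  ✗
triangle: |2−6|=4 ≤ l₃=6 ≤ 2+6=8
parity: l₁+l₂+l₃ = 14 is even

m_sum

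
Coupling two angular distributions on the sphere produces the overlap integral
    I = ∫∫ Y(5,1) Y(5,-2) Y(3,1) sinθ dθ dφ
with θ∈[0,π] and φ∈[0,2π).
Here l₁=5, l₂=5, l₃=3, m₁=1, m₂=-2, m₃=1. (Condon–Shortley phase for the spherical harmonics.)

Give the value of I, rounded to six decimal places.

L=13 odd ⇒ parity kills the (l;000) factor ⇒ I = 0

0.000000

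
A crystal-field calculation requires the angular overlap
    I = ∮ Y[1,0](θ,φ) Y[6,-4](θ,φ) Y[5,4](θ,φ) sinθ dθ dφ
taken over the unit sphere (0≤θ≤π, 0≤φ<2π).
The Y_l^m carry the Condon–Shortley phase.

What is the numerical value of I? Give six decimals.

0.182727

m-sum 0 ✓  L=12 even ✓  5≤5≤7 ✓
Π(2lᵢ+1) = 3×13×11 = 429
triangle coeff Δ(1,6,5) = 1/858
Σ_t [1,1]: t=1:−1/14400 = -1/14400
(3j)²=6/143 [(1 6 5; 0 0 0)], sign=+1
Σ_t [1,1]: t=1:−1/362880 = -1/362880
(3j)²=10/429 [(1 6 5; 0 -4 4)], sign=+1
⇒ 4πI² = 60/143
I = (+1)√(60/143/(4π)) = 0.18272698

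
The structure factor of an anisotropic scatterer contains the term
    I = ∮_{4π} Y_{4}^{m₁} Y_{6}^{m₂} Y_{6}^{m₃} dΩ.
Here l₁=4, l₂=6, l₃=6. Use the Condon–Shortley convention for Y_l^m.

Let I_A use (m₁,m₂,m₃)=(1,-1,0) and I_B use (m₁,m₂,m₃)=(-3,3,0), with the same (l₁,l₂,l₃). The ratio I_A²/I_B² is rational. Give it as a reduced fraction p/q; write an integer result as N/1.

Shared (l₁,l₂,l₃)=(4,6,6): N and (l;000)² cancel in I_A²/I_B².
A: Δ = 4!·4!·8!/17! = 1/15315300; Racah Σ t=0..3: t=0:+1/103680 t=1:−1/13824 t=2:+1/17280 t=3:−1/207360 = -1/103680; ⇒ 3j(4 6 6; 1 -1 0)² = 10/7293, sgn -1
B: Δ = 4!·4!·8!/17! = 1/15315300; Racah Σ t=3..4: t=3:−1/207360 t=4:+1/103680 = 1/207360; ⇒ 3j(4 6 6; -3 3 0)² = 21/2431, sgn +1
I_A²/I_B² = (10/7293)/(21/2431) = 10/63

10/63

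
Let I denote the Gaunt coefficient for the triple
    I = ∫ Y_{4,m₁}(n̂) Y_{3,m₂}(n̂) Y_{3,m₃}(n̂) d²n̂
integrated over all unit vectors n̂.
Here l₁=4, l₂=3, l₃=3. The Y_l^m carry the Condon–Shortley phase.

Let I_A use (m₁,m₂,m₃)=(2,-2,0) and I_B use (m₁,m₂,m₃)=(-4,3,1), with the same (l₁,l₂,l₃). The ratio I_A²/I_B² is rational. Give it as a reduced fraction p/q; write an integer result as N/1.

1/14

l's match ⇒ only the (l;m) 3-j factors differ between A and B.
A: triangle coeff Δ(4,3,3) = 1/34650; Σ_t [0,1]: t=0:+1/96 t=1:−1/72 = -1/288; (3j)²=1/462 [(4 3 3; 2 -2 0)], sign=+1
B: triangle coeff Δ(4,3,3) = 1/34650; Σ_t [4,4]: t=4:+1/1152 = 1/1152; (3j)²=1/33 [(4 3 3; -4 3 1)], sign=+1
I_A²/I_B² = (1/462)/(1/33) = 1/14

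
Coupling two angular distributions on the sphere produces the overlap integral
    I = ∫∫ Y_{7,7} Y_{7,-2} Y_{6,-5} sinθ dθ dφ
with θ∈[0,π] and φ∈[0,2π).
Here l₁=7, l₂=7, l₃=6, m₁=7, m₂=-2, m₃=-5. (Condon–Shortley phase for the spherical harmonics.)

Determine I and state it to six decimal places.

-0.092634

m-sum 0 ✓  L=20 even ✓  0≤6≤14 ✓
Π(2lᵢ+1) = 15×15×13 = 2925
triangle coeff Δ(7,7,6) = 1/2444321880
Σ_t [1,7]: t=1:−1/2612736000 t=2:+1/20736000 t=3:−1/1658880 t=4:+1/746496 t=5:−1/1658880 t=6:+1/20736000 t=7:−1/2612736000 = 1/4354560
(3j)²=1000/138567 [(7 7 6; 0 0 0)], sign=+1
Σ_t [0,0]: t=0:+1/3483648000 = 1/3483648000
(3j)²=33/6460 [(7 7 6; 7 -2 -5)], sign=-1
⇒ 4πI² = 11250/104329
I = (-1)√(11250/104329/(4π)) = -0.09263366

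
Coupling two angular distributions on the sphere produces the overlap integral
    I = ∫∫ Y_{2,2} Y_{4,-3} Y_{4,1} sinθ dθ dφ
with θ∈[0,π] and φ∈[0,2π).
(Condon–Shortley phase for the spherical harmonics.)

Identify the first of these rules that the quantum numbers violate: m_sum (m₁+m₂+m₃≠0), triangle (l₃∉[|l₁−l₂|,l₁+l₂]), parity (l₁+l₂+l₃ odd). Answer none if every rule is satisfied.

azimuthal sum: 2 − 3 + 1 = 0  ✓
2 ≤ 4 ≤ 6 (triangle on l)  ✓
L = 2 + 4 + 4 = 10 (even)  ✓

none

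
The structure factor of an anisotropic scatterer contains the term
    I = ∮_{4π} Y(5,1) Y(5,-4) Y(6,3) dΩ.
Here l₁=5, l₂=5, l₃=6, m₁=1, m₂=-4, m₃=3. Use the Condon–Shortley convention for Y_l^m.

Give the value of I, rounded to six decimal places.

-0.020582

m-sum 0 ✓  L=16 even ✓  0≤6≤10 ✓
Π(2lᵢ+1) = 11×11×13 = 1573
triangle coeff Δ(5,5,6) = 1/28588560
Σ_t [0,4]: t=0:+1/345600 t=1:−1/13824 t=2:+1/5184 t=3:−1/13824 t=4:+1/345600 = 7/129600
(3j)²=80/7293 [(5 5 6; 0 0 0)], sign=+1
Σ_t [0,1]: t=0:+1/138240 t=1:−1/155520 = 1/1244160
(3j)²=3/9724 [(5 5 6; 1 -4 3)], sign=-1
⇒ 4πI² = 20/3757
I = (-1)√(20/3757/(4π)) = -0.02058209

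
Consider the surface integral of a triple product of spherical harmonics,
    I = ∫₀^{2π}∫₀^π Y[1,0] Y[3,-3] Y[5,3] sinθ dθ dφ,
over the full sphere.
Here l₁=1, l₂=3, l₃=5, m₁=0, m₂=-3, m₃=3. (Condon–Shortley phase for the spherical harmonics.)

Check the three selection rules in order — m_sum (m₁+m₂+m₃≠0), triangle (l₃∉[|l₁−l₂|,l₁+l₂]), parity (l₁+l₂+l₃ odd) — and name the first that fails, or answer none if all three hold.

triangle

azimuthal sum: 0 − 3 + 3 = 0  ✓
2 ≤ 5 ≤ 4 (triangle on l)  ✗
L = 1 + 3 + 5 = 9 (odd)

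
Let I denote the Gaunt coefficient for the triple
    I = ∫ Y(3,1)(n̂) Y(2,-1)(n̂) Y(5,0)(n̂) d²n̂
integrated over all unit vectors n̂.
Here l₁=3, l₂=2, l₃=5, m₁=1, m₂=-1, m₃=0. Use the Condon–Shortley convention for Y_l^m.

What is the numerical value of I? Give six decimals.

Checks pass: Σm=0; 10 even; l₃=5∈[1,5].
(2·3+1)(2·2+1)(2·5+1) = 385
Δ: 0! 6! 4! / 11! → 1/2310
sum: t=0:+1/144 = 1/144
3j²(3 2 5; 0 0 0) = Δ·Π!·Σ² = 10/231  (sign -1)
sum: t=0:+1/288 = 1/288
3j²(3 2 5; 1 -1 0) = Δ·Π!·Σ² = 5/231  (sign -1)
combine: 4πI² = 385·10/231·5/231 = 250/693
take √, sign +1: I = 0.16943318

0.169433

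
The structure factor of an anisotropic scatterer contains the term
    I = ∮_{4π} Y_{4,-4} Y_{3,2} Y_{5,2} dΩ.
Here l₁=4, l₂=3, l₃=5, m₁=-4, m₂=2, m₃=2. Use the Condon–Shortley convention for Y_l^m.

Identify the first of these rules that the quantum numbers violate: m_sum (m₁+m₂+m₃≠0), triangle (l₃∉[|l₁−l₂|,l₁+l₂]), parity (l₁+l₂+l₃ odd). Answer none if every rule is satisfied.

Σmᵢ = 0  ✓
l₃∈[|l₁−l₂|,l₁+l₂]=[1,7], have l₃=5  ✓
Σlᵢ = 12 ⇒ even  ✓

none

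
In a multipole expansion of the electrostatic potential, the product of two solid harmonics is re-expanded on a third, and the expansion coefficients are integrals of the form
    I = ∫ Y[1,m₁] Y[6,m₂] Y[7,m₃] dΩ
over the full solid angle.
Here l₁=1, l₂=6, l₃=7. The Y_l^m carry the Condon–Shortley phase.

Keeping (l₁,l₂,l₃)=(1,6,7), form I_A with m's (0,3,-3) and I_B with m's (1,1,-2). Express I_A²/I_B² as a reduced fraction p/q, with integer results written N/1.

Shared (l₁,l₂,l₃)=(1,6,7): N and (l;000)² cancel in I_A²/I_B².
A: Δ = 0!·2!·12!/15! = 1/1365; Racah Σ t=0..0: t=0:+1/2177280 = 1/2177280; ⇒ 3j(1 6 7; 0 3 -3)² = 8/273, sgn +1
B: Δ = 0!·2!·12!/15! = 1/1365; Racah Σ t=0..0: t=0:+1/1209600 = 1/1209600; ⇒ 3j(1 6 7; 1 1 -2)² = 12/455, sgn -1
I_A²/I_B² = (8/273)/(12/455) = 10/9

10/9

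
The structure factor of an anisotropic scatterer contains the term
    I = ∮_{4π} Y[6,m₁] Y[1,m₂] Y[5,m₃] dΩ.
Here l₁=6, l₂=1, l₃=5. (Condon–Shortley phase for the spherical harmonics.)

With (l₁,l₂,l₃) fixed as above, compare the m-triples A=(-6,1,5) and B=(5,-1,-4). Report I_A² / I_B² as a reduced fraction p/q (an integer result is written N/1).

6/5

Same 6,1,5: normalisation and zero-m 3j drop out of the ratio.
A: Δ: 2! 10! 0! / 13! → 1/858; sum: t=2:+1/7257600 = 1/7257600; 3j²(6 1 5; -6 1 5) = Δ·Π!·Σ² = 1/13  (sign +1)
B: Δ: 2! 10! 0! / 13! → 1/858; sum: t=0:+1/725760 = 1/725760; 3j²(6 1 5; 5 -1 -4) = Δ·Π!·Σ² = 5/78  (sign -1)
I_A²/I_B² = (1/13)/(5/78) = 6/5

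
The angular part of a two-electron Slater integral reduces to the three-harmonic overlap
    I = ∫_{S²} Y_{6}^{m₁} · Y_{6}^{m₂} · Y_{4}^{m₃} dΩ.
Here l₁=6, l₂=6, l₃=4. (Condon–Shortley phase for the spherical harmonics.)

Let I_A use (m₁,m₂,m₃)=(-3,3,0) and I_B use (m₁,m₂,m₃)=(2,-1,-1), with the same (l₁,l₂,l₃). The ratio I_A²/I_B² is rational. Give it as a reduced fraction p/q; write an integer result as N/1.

1458/2809

Same 6,6,4: normalisation and zero-m 3j drop out of the ratio.
A: Δ: 8! 4! 4! / 17! → 1/15315300; sum: t=5:−1/414720 t=6:+1/51840 t=7:−1/80640 t=8:+1/1451520 = 1/193536; 3j²(6 6 4; -3 3 0) = Δ·Π!·Σ² = 81/17017  (sign +1)
B: Δ: 8! 4! 4! / 17! → 1/15315300; sum: t=1:−1/725760 t=2:+1/34560 t=3:−1/17280 t=4:+1/82944 = -53/2903040; 3j²(6 6 4; 2 -1 -1) = Δ·Π!·Σ² = 2809/306306  (sign +1)
I_A²/I_B² = (81/17017)/(2809/306306) = 1458/2809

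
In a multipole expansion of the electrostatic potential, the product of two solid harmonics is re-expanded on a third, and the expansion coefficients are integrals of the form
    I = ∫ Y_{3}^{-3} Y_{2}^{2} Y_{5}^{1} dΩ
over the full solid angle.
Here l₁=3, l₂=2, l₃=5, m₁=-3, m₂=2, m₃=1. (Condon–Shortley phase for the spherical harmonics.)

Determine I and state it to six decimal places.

-0.023961

Checks pass: Σm=0; 10 even; l₃=5∈[1,5].
(2·3+1)(2·2+1)(2·5+1) = 385
Δ: 0! 6! 4! / 11! → 1/2310
sum: t=0:+1/144 = 1/144
3j²(3 2 5; 0 0 0) = Δ·Π!·Σ² = 10/231  (sign -1)
sum: t=0:+1/17280 = 1/17280
3j²(3 2 5; -3 2 1) = Δ·Π!·Σ² = 1/2310  (sign +1)
combine: 4πI² = 385·10/231·1/2310 = 5/693
take √, sign -1: I = -0.02396147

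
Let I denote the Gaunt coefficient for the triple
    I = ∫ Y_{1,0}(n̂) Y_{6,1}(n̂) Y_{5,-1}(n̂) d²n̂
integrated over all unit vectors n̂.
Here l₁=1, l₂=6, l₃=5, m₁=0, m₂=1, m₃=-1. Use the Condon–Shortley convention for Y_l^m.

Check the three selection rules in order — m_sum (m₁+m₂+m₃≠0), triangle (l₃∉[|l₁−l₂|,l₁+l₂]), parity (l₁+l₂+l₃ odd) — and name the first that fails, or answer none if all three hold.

Σmᵢ = 0  ✓
l₃∈[|l₁−l₂|,l₁+l₂]=[5,7], have l₃=5  ✓
Σlᵢ = 12 ⇒ even  ✓

none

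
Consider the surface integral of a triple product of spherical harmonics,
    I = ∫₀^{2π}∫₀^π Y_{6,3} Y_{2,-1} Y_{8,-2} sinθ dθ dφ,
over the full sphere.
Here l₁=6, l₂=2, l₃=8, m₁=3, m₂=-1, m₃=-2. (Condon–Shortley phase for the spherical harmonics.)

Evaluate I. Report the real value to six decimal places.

Rules hold: Σm=0, L=16 even, 4≤8≤8.
N = 13·5·17 = 1105
Δ = 0!·12!·4!/17! = 1/30940
Racah Σ t=0..0: t=0:+1/2073600 = 1/2073600
⇒ 3j(6 2 8; 0 0 0)² = 28/1105, sgn +1
Racah Σ t=0..0: t=0:+1/13063680 = 1/13063680
⇒ 3j(6 2 8; 3 -1 -2)² = 10/1547, sgn +1
4πI² = N·(3j₀)²·(3jₘ)² = 40/221
I = +1·√(0.180995/4π) = 0.12001318

0.120013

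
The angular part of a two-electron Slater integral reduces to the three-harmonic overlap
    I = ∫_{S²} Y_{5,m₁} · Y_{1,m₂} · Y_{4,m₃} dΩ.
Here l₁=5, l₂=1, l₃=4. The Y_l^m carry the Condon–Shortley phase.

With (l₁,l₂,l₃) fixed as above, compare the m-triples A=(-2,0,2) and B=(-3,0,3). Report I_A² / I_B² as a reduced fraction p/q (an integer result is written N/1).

Shared (l₁,l₂,l₃)=(5,1,4): N and (l;000)² cancel in I_A²/I_B².
A: Δ = 2!·8!·0!/11! = 1/495; Racah Σ t=1..1: t=1:−1/1440 = -1/1440; ⇒ 3j(5 1 4; -2 0 2)² = 7/165, sgn -1
B: Δ = 2!·8!·0!/11! = 1/495; Racah Σ t=1..1: t=1:−1/5040 = -1/5040; ⇒ 3j(5 1 4; -3 0 3)² = 16/495, sgn +1
I_A²/I_B² = (7/165)/(16/495) = 21/16

21/16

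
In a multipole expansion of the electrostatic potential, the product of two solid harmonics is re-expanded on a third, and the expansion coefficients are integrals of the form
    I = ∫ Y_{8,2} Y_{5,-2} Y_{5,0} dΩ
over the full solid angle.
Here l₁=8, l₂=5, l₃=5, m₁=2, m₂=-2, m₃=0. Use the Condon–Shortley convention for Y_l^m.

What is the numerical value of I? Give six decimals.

Rules hold: Σm=0, L=18 even, 3≤5≤13.
N = 17·11·11 = 2057
Δ = 8!·8!·2!/19! = 1/37413090
Racah Σ t=3..5: t=3:−1/1036800 t=4:+1/331776 t=5:−1/1036800 = 1/921600
⇒ 3j(8 5 5; 0 0 0)² = 490/46189, sgn -1
Racah Σ t=1..3: t=1:−1/7257600 t=2:+1/829440 t=3:−1/1036800 = 1/9676800
⇒ 3j(8 5 5; 2 -2 0)² = 15/46189, sgn -1
4πI² = N·(3j₀)²·(3jₘ)² = 7350/1037153
I = +1·√(0.00708671/4π) = 0.02374747

0.023747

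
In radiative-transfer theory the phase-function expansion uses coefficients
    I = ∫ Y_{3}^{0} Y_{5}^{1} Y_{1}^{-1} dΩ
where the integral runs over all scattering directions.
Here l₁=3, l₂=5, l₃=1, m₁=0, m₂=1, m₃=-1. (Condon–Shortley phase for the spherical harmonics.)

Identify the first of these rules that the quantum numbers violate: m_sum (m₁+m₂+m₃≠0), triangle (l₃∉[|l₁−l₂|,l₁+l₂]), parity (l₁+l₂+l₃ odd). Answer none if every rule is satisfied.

azimuthal sum: 0 + 1 − 1 = 0  ✓
2 ≤ 1 ≤ 8 (triangle on l)  ✗
L = 3 + 5 + 1 = 9 (odd)

triangle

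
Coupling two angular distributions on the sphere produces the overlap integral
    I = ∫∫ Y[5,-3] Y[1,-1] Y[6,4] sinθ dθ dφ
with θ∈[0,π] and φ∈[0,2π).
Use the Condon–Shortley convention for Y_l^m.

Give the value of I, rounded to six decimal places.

0.274090

Rules hold: Σm=0, L=12 even, 4≤6≤6.
N = 11·3·13 = 429
Δ = 0!·10!·2!/13! = 1/858
Racah Σ t=0..0: t=0:+1/14400 = 1/14400
⇒ 3j(5 1 6; 0 0 0)² = 6/143, sgn +1
Racah Σ t=0..0: t=0:+1/161280 = 1/161280
⇒ 3j(5 1 6; -3 -1 4)² = 15/286, sgn +1
4πI² = N·(3j₀)²·(3jₘ)² = 135/143
I = +1·√(0.944056/4π) = 0.27409047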